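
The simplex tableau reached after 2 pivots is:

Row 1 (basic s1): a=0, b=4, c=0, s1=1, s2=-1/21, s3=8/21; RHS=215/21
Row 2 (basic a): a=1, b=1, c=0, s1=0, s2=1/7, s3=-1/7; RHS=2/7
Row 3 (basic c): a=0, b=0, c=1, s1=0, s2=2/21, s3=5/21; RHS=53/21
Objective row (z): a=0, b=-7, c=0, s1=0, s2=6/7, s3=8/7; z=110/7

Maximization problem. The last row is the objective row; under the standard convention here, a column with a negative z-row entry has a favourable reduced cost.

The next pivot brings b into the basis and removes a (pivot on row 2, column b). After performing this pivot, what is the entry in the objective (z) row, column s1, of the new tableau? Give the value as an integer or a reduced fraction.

Pivot element is row 2, column b: 1.
Normalize row 2: new (row 2, s1) = 0/1 = 0.
z-row ← z-row − (-7)·(new row 2): 0 − (-7)·0 = 0.

0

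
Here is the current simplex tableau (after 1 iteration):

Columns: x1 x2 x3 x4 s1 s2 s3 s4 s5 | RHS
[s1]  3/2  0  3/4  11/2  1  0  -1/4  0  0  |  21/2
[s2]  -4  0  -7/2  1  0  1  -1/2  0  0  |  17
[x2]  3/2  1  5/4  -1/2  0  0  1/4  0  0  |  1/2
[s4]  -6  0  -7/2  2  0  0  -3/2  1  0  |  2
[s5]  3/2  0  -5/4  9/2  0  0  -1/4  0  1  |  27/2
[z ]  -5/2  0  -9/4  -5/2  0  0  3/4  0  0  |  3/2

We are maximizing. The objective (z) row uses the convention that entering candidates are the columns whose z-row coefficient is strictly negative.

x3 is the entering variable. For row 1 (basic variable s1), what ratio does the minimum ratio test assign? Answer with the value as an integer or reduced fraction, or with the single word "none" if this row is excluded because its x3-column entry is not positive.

14

Ratio = RHS / (x3 entry) = (21/2) / (3/4) = 14.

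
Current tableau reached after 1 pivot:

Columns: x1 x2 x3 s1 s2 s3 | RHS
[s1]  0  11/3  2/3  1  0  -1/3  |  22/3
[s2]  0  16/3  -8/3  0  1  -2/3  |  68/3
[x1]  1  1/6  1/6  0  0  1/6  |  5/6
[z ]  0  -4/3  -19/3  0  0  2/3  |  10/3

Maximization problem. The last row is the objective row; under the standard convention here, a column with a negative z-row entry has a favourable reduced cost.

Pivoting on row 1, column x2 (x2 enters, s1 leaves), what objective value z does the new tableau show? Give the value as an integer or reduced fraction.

6

Minimum ratio for x2: (22/3)/(11/3) = 2.
z changes by −(z-row coeff of x2)·ratio = −(-4/3)·2 = 8/3.
New z = 10/3 + (8/3) = 6.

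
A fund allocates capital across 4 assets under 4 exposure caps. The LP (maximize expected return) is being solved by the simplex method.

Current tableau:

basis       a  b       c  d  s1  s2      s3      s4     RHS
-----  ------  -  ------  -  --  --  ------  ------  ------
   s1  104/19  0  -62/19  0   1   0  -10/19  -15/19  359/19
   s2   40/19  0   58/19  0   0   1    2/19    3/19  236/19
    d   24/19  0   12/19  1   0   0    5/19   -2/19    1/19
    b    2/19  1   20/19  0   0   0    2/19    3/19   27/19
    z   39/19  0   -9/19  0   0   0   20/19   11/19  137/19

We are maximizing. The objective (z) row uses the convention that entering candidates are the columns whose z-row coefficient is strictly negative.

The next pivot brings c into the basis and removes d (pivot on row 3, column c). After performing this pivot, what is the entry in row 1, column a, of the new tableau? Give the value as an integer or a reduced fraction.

Pivot element is row 3, column c: 12/19.
Normalize row 3: new (row 3, a) = (24/19)/(12/19) = 2.
row 1 ← row 1 − (-62/19)·(new row 3): 104/19 − (-62/19)·2 = 12.

12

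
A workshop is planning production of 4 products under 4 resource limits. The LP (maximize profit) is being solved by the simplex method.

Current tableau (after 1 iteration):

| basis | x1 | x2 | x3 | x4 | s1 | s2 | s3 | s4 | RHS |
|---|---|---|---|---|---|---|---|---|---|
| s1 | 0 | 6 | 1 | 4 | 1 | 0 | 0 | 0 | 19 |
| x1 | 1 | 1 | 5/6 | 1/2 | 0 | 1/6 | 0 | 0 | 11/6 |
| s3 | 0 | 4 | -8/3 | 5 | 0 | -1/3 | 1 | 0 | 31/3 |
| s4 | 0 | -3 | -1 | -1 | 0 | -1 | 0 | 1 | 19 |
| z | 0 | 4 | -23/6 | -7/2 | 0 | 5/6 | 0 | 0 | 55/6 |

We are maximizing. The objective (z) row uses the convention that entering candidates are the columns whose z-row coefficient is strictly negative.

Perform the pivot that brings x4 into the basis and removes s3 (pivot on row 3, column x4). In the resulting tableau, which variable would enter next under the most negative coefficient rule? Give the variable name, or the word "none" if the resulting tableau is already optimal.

x3

Pivot element 5. New z-row = old z-row − (-7/2)·(row 3/5).
Updated z-row coefficients: x1: 0, x2: 34/5, x3: -57/10, x4: 0, s1: 0, s2: 3/5, s3: 7/10, s4: 0.
The most negative is -57/10 in column x3, so x3 would enter next.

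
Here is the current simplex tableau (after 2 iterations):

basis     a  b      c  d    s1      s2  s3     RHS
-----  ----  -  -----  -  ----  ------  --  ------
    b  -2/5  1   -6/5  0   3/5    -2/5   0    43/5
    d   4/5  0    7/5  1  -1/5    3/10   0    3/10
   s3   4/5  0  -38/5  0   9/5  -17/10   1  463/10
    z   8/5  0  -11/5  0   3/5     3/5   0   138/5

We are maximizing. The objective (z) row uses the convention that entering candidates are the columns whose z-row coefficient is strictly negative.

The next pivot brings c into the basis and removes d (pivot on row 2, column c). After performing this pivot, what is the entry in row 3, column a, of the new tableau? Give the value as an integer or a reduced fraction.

36/7

Pivot element is row 2, column c: 7/5.
Normalize row 2: new (row 2, a) = (4/5)/(7/5) = 4/7.
row 3 ← row 3 − (-38/5)·(new row 2): 4/5 − (-38/5)·(4/7) = 36/7.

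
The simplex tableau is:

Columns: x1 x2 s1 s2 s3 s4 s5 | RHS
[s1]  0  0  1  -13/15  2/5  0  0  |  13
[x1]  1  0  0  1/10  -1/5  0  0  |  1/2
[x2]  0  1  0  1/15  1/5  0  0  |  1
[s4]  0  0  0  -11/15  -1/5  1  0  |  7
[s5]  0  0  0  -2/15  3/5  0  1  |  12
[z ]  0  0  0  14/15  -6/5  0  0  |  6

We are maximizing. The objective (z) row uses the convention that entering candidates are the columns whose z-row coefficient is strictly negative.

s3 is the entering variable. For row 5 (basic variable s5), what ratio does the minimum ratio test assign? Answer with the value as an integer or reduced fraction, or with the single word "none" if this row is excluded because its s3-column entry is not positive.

Ratio = RHS / (s3 entry) = 12 / (3/5) = 20.

20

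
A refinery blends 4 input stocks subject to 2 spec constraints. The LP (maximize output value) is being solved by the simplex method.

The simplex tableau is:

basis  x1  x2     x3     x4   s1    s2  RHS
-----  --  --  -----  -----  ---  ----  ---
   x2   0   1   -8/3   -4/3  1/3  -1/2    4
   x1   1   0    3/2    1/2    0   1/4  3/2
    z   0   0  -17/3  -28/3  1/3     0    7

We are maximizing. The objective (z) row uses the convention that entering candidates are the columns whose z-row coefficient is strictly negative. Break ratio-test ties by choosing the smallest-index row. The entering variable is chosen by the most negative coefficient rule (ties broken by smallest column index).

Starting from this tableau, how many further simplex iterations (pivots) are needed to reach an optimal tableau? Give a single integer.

pivot: x4 in, x1 out → z = 35
No improving column remains; optimal.

1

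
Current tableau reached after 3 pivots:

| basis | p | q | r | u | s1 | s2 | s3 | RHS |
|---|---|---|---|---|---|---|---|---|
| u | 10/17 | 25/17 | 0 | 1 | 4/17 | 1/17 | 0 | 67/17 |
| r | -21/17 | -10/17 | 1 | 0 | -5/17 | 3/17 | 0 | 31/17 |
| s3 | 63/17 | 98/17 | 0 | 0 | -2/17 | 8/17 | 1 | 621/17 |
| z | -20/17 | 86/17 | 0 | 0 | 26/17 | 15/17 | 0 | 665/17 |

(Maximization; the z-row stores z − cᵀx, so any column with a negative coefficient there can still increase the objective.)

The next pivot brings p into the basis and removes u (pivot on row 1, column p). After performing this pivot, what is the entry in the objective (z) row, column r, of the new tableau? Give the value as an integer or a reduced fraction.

0

Pivot element is row 1, column p: 10/17.
Normalize row 1: new (row 1, r) = 0/(10/17) = 0.
z-row ← z-row − (-20/17)·(new row 1): 0 − (-20/17)·0 = 0.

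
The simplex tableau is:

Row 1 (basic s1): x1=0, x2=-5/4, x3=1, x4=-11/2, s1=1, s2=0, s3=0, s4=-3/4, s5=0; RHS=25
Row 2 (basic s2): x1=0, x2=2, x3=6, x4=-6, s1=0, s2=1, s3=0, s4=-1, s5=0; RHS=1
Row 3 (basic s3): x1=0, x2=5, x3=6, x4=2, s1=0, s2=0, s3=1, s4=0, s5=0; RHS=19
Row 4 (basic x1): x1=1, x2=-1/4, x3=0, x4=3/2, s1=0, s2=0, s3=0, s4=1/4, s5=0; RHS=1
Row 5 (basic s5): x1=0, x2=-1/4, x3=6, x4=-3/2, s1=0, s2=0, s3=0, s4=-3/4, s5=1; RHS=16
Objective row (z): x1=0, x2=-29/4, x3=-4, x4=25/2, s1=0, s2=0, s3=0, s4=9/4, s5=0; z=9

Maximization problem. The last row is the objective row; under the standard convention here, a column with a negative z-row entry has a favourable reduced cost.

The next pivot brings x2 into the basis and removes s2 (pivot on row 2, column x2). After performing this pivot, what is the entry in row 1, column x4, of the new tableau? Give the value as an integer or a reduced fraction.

Pivot element is row 2, column x2: 2.
Normalize row 2: new (row 2, x4) = (-6)/2 = -3.
row 1 ← row 1 − (-5/4)·(new row 2): -11/2 − (-5/4)·(-3) = -37/4.

-37/4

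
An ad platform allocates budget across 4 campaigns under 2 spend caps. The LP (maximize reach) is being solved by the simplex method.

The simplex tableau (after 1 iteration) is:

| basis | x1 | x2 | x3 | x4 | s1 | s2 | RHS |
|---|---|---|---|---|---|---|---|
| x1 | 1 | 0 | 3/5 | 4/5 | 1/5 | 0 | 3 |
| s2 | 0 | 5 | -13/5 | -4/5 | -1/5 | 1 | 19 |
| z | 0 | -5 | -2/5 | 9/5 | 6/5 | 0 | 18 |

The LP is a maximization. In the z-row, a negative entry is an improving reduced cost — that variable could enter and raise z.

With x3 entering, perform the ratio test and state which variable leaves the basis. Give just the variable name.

x1

Ratios: row 1 (x1): 3/(3/5) = 5; row 2 (s2): entry -13/5 ≤ 0, skip.
Minimum ratio 5 is in the x1 row, so x1 leaves.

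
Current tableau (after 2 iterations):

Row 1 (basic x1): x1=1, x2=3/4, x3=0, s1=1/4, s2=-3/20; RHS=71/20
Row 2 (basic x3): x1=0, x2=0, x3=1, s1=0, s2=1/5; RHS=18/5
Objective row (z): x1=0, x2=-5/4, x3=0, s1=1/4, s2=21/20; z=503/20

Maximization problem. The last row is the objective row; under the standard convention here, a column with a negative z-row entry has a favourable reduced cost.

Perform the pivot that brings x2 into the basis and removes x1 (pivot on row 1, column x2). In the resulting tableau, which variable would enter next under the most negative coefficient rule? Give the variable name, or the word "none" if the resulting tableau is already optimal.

Pivot element 3/4. New z-row = old z-row − (-5/4)·(row 1/(3/4)).
Updated z-row coefficients: x1: 5/3, x2: 0, x3: 0, s1: 2/3, s2: 4/5.
No coefficient is strictly negative; the tableau after this pivot is optimal.

none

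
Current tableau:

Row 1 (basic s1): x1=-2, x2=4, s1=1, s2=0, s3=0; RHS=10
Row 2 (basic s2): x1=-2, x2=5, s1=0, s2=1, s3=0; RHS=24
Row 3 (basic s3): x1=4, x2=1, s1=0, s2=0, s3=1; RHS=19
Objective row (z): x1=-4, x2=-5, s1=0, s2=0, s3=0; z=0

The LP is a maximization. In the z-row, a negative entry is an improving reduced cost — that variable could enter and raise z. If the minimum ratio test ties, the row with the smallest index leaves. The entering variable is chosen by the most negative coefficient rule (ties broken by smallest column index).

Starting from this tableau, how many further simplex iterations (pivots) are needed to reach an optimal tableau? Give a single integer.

2

pivot: x2 in, s1 out → z = 25/2
pivot: x1 in, s3 out → z = 109/3
No improving column remains; optimal.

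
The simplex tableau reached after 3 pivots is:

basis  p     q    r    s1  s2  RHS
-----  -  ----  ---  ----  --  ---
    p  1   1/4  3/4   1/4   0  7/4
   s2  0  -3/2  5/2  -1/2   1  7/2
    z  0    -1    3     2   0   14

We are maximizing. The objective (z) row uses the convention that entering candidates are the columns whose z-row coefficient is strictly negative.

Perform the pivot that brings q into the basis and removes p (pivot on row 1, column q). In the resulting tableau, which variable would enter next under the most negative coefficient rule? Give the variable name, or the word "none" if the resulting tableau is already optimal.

none

Pivot element 1/4. New z-row = old z-row − (-1)·(row 1/(1/4)).
Updated z-row coefficients: p: 4, q: 0, r: 6, s1: 3, s2: 0.
No coefficient is strictly negative; the tableau after this pivot is optimal.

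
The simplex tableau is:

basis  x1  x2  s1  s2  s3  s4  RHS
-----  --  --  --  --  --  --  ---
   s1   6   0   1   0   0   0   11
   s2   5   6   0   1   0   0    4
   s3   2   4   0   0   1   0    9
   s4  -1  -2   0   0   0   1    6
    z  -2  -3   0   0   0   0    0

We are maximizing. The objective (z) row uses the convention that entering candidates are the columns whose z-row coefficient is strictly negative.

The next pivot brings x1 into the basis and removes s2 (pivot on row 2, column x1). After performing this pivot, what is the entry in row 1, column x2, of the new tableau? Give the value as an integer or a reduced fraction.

-36/5

Pivot element is row 2, column x1: 5.
Normalize row 2: new (row 2, x2) = 6/5 = 6/5.
row 1 ← row 1 − 6·(new row 2): 0 − 6·(6/5) = -36/5.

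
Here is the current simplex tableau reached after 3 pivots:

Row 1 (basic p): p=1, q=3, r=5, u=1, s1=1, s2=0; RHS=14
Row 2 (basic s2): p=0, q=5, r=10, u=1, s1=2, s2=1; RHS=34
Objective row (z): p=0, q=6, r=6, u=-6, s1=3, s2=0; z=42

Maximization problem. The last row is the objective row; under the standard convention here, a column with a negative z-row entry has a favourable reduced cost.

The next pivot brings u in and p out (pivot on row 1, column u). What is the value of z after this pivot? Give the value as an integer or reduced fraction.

126

Minimum ratio for u: 14/1 = 14.
z changes by −(z-row coeff of u)·ratio = −(-6)·14 = 84.
New z = 42 + 84 = 126.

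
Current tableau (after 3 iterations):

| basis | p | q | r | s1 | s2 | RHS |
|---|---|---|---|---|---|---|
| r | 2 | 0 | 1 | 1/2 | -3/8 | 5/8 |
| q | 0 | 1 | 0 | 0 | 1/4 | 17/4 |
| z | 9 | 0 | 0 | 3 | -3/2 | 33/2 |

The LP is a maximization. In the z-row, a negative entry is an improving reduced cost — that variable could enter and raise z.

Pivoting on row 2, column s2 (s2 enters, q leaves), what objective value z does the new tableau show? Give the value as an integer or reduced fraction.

42

Minimum ratio for s2: (17/4)/(1/4) = 17.
z changes by −(z-row coeff of s2)·ratio = −(-3/2)·17 = 51/2.
New z = 33/2 + (51/2) = 42.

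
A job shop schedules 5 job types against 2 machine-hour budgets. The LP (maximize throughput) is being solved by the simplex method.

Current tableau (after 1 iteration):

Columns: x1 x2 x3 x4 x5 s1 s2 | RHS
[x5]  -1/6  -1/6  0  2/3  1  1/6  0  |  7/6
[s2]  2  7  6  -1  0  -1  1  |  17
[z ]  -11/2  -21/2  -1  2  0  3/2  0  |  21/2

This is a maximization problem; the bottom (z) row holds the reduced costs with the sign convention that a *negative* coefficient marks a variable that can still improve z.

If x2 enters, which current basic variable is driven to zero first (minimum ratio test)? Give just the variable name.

Ratios: row 1 (x5): entry -1/6 ≤ 0, skip; row 2 (s2): 17/7 = 17/7.
Minimum ratio 17/7 is in the s2 row, so s2 leaves.

s2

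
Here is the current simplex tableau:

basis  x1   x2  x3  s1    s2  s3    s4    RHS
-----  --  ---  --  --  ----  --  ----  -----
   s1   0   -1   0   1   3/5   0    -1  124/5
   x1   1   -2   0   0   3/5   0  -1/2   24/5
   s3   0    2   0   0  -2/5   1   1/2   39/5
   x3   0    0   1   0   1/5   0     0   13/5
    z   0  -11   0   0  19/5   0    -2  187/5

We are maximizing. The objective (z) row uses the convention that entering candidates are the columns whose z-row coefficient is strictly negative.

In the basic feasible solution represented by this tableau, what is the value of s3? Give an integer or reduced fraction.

39/5

s3 is basic (row 3); its value is the RHS of that row: 39/5.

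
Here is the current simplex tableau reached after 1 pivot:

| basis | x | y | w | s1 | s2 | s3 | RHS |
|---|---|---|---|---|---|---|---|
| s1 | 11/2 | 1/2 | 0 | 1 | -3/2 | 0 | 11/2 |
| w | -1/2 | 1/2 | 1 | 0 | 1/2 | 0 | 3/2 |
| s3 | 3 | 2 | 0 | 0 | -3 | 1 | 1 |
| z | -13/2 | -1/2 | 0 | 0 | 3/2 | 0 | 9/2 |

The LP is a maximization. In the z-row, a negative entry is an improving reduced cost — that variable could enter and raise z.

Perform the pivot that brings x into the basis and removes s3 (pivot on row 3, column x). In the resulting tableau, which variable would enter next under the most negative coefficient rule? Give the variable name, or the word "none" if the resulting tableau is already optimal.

s2

Pivot element 3. New z-row = old z-row − (-13/2)·(row 3/3).
Updated z-row coefficients: x: 0, y: 23/6, w: 0, s1: 0, s2: -5, s3: 13/6.
The most negative is -5 in column s2, so s2 would enter next.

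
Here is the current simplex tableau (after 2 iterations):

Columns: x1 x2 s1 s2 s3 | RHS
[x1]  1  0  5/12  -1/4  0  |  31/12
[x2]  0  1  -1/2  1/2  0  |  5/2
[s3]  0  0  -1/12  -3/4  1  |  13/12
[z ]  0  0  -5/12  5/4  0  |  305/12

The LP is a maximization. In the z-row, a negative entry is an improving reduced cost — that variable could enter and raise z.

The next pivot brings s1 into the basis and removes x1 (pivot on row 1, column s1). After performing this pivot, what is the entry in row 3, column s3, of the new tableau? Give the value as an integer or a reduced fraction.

Pivot element is row 1, column s1: 5/12.
Normalize row 1: new (row 1, s3) = 0/(5/12) = 0.
row 3 ← row 3 − (-1/12)·(new row 1): 1 − (-1/12)·0 = 1.

1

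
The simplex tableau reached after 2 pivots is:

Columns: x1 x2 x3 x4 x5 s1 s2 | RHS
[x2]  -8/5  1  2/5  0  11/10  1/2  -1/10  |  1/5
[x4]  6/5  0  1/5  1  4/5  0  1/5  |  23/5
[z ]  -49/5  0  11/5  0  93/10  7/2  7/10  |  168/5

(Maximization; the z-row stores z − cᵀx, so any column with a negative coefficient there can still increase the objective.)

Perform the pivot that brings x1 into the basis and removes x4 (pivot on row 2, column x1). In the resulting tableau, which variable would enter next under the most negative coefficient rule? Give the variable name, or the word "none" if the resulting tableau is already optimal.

none

Pivot element 6/5. New z-row = old z-row − (-49/5)·(row 2/(6/5)).
Updated z-row coefficients: x1: 0, x2: 0, x3: 23/6, x4: 49/6, x5: 95/6, s1: 7/2, s2: 7/3.
No coefficient is strictly negative; the tableau after this pivot is optimal.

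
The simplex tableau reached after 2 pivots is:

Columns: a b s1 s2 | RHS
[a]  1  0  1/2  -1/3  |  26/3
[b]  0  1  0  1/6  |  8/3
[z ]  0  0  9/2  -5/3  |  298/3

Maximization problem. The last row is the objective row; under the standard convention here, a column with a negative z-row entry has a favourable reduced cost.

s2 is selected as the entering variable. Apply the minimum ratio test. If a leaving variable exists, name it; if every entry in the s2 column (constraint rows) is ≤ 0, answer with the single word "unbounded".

Ratios: row 1 (a): entry -1/3 ≤ 0, skip; row 2 (b): (8/3)/(1/6) = 16.
Minimum ratio is in the b row, so b leaves.

b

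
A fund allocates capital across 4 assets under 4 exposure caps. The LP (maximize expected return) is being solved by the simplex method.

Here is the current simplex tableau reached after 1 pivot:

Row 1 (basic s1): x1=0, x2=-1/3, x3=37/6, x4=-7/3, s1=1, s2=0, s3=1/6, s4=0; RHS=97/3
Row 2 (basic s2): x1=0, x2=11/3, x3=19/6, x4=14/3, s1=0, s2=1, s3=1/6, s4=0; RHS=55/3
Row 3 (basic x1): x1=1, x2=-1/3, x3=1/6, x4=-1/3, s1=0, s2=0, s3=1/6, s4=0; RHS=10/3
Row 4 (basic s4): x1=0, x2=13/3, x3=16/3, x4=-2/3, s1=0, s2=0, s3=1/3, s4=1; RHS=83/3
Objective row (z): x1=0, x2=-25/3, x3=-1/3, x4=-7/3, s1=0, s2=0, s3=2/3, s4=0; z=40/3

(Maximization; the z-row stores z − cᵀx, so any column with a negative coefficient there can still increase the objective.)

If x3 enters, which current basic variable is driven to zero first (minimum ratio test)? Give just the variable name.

Ratios: row 1 (s1): (97/3)/(37/6) = 194/37; row 2 (s2): (55/3)/(19/6) = 110/19; row 3 (x1): (10/3)/(1/6) = 20; row 4 (s4): (83/3)/(16/3) = 83/16.
Minimum ratio 83/16 is in the s4 row, so s4 leaves.

s4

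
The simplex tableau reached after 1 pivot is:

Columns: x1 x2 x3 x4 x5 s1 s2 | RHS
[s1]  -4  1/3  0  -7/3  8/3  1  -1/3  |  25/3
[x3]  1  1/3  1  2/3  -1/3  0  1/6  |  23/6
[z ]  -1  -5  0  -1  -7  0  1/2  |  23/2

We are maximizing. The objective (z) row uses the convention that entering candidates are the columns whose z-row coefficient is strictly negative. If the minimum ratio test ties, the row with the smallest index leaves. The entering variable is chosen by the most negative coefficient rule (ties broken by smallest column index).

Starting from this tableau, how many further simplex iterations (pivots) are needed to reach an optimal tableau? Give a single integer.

2

pivot: x5 in, s1 out → z = 267/8
pivot: x1 in, x3 out → z = 291/2
No improving column remains; optimal.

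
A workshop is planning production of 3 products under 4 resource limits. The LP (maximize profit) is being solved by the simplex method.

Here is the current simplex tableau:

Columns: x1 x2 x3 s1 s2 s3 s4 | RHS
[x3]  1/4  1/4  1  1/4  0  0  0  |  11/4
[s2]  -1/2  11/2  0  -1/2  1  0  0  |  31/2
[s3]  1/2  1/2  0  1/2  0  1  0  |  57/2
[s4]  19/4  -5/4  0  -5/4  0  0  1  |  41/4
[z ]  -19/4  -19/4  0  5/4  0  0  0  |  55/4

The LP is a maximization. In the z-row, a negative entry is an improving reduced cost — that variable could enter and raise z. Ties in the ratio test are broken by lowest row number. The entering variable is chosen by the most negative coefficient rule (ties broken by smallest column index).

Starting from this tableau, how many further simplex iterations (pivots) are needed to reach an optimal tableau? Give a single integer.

3

pivot: x1 in, s4 out → z = 24
pivot: x2 in, s2 out → z = 723/17
pivot: s1 in, x3 out → z = 45
No improving column remains; optimal.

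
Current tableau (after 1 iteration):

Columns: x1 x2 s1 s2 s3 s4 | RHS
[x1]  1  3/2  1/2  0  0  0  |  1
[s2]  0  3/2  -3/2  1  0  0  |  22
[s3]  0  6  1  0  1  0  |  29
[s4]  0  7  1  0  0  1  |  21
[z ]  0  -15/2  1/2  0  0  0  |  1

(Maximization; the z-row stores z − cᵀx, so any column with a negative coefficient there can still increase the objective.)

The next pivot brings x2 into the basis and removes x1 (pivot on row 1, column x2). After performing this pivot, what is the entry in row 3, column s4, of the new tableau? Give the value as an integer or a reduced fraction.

0

Pivot element is row 1, column x2: 3/2.
Normalize row 1: new (row 1, s4) = 0/(3/2) = 0.
row 3 ← row 3 − 6·(new row 1): 0 − 6·0 = 0.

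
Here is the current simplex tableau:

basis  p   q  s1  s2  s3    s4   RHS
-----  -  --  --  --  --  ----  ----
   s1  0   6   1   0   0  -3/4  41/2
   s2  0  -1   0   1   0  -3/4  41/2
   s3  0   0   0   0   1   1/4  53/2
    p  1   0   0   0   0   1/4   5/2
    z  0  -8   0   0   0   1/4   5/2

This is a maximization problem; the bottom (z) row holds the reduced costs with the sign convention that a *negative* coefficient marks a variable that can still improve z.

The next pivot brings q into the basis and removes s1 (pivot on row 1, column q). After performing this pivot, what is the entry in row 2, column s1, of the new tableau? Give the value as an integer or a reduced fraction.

Pivot element is row 1, column q: 6.
Normalize row 1: new (row 1, s1) = 1/6 = 1/6.
row 2 ← row 2 − (-1)·(new row 1): 0 − (-1)·(1/6) = 1/6.

1/6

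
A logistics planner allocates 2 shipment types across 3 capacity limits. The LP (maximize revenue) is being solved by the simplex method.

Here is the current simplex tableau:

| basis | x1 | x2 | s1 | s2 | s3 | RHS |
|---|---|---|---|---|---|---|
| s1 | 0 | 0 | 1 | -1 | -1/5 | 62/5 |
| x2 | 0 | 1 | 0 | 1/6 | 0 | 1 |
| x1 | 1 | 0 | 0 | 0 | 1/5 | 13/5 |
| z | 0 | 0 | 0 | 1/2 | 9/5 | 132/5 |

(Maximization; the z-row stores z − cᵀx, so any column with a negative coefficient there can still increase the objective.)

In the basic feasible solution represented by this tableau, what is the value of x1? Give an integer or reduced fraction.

x1 is basic (row 3); its value is the RHS of that row: 13/5.

13/5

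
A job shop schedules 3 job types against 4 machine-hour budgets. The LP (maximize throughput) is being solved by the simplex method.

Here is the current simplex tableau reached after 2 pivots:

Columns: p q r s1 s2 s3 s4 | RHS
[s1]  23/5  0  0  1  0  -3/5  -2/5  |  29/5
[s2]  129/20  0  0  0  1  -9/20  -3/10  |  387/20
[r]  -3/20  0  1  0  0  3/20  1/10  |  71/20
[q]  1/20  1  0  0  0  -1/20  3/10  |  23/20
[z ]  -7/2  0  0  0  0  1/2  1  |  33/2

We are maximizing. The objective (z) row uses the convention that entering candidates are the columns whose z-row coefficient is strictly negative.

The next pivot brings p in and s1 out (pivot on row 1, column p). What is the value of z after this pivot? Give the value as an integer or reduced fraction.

Minimum ratio for p: (29/5)/(23/5) = 29/23.
z changes by −(z-row coeff of p)·ratio = −(-7/2)·(29/23) = 203/46.
New z = 33/2 + (203/46) = 481/23.

481/23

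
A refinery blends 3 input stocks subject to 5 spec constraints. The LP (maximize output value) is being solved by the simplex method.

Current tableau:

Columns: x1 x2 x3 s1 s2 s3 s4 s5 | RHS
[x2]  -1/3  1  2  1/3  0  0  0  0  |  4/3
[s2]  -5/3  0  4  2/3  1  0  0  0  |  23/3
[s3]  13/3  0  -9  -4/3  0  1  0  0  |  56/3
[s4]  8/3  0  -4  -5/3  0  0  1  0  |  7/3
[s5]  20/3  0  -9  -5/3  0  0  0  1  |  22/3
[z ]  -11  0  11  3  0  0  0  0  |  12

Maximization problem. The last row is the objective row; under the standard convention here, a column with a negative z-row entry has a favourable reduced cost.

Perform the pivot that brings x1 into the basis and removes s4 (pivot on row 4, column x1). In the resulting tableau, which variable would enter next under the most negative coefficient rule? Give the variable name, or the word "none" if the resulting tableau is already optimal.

Pivot element 8/3. New z-row = old z-row − (-11)·(row 4/(8/3)).
Updated z-row coefficients: x1: 0, x2: 0, x3: -11/2, s1: -31/8, s2: 0, s3: 0, s4: 33/8, s5: 0.
The most negative is -11/2 in column x3, so x3 would enter next.

x3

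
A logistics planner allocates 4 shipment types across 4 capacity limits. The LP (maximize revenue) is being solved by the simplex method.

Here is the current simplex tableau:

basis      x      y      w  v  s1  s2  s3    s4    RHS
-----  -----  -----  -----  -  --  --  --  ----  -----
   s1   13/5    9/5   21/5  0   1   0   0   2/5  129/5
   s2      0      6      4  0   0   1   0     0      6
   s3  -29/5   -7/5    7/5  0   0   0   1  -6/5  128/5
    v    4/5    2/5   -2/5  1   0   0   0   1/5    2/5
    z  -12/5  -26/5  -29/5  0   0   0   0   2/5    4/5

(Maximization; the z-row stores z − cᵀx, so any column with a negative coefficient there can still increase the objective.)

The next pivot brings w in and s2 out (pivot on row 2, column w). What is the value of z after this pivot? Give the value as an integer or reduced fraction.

Minimum ratio for w: 6/4 = 3/2.
z changes by −(z-row coeff of w)·ratio = −(-29/5)·(3/2) = 87/10.
New z = 4/5 + (87/10) = 19/2.

19/2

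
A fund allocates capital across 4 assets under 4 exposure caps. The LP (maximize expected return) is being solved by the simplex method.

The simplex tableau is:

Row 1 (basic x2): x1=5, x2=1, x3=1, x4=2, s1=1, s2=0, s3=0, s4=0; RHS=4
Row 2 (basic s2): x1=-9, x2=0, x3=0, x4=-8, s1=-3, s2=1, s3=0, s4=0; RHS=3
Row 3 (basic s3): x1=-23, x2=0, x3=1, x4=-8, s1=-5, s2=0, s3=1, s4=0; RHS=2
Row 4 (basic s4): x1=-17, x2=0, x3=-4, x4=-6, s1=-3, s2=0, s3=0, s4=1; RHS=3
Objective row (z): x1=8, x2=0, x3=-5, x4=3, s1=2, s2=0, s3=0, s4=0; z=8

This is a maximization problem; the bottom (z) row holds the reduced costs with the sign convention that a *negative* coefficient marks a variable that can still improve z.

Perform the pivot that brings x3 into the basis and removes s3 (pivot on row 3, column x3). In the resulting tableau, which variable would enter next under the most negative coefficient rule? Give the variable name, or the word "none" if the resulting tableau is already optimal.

Pivot element 1. New z-row = old z-row − (-5)·(row 3/1).
Updated z-row coefficients: x1: -107, x2: 0, x3: 0, x4: -37, s1: -23, s2: 0, s3: 5, s4: 0.
The most negative is -107 in column x1, so x1 would enter next.

x1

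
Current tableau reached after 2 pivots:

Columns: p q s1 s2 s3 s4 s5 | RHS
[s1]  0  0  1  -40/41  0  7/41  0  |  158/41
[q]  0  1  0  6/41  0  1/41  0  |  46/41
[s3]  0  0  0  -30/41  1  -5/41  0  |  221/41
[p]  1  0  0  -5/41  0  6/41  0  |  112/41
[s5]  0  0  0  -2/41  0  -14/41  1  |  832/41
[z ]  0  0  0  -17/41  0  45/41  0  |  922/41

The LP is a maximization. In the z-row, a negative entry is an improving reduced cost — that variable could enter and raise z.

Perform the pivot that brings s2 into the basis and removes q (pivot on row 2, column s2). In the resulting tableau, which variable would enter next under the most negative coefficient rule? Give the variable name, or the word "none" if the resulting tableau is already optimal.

Pivot element 6/41. New z-row = old z-row − (-17/41)·(row 2/(6/41)).
Updated z-row coefficients: p: 0, q: 17/6, s1: 0, s2: 0, s3: 0, s4: 7/6, s5: 0.
No coefficient is strictly negative; the tableau after this pivot is optimal.

none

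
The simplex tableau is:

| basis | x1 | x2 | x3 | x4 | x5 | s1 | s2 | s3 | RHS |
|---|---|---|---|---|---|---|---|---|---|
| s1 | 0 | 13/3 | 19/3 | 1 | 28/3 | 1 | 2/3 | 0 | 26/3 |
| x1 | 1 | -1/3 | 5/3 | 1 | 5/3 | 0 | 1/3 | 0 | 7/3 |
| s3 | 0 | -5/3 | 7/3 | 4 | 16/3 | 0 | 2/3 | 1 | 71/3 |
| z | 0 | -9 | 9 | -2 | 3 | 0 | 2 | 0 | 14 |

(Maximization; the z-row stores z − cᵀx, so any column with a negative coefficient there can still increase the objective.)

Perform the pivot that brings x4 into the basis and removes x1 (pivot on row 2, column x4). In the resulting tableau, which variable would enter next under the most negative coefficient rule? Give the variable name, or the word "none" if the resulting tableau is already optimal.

x2

Pivot element 1. New z-row = old z-row − (-2)·(row 2/1).
Updated z-row coefficients: x1: 2, x2: -29/3, x3: 37/3, x4: 0, x5: 19/3, s1: 0, s2: 8/3, s3: 0.
The most negative is -29/3 in column x2, so x2 would enter next.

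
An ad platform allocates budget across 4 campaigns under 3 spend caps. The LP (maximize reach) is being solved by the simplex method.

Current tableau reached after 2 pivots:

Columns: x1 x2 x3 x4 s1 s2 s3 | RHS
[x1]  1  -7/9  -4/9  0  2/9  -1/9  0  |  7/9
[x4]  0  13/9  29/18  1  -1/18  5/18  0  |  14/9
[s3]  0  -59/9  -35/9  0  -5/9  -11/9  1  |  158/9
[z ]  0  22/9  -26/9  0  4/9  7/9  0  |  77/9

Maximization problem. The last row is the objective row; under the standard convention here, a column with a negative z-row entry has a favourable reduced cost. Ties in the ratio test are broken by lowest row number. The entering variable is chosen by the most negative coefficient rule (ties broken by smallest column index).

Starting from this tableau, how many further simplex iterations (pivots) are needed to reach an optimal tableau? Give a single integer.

pivot: x3 in, x4 out → z = 329/29
No improving column remains; optimal.

1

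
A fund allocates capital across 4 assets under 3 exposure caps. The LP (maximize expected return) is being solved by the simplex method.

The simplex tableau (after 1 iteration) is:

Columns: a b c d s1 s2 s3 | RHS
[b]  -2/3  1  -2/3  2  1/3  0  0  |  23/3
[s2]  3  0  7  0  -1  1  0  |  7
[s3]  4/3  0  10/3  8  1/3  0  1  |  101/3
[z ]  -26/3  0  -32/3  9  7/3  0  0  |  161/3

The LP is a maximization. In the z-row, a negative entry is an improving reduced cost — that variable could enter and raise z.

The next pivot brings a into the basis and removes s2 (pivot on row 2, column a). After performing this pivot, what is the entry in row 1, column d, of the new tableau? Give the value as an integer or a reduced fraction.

Pivot element is row 2, column a: 3.
Normalize row 2: new (row 2, d) = 0/3 = 0.
row 1 ← row 1 − (-2/3)·(new row 2): 2 − (-2/3)·0 = 2.

2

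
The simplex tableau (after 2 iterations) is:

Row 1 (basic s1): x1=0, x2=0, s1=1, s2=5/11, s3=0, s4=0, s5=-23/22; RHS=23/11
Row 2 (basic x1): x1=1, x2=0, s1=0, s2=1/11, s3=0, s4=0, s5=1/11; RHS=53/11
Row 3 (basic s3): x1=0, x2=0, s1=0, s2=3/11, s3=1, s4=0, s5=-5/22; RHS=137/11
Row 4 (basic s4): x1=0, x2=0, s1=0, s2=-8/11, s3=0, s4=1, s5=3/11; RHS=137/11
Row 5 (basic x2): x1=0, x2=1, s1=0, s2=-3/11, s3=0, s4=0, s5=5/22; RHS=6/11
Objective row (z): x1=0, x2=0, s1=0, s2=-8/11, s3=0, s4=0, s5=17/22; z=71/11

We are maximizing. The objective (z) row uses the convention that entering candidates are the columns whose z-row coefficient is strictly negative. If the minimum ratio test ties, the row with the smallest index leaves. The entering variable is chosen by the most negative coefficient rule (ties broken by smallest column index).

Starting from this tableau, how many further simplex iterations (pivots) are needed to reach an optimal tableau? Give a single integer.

pivot: s2 in, s1 out → z = 49/5
pivot: s5 in, x1 out → z = 23
No improving column remains; optimal.

2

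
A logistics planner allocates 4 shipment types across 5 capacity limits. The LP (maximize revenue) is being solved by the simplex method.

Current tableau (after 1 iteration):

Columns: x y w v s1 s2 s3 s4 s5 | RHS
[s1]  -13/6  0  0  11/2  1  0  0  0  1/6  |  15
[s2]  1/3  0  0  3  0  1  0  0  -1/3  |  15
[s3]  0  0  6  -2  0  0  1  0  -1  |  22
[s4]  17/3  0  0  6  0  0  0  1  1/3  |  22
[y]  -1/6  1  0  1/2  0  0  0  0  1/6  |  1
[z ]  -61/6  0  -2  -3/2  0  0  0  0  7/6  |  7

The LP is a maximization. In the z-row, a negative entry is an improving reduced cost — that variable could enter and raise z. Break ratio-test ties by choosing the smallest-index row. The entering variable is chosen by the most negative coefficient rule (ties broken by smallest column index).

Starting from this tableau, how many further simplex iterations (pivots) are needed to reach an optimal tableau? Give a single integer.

pivot: x in, s4 out → z = 790/17
pivot: w in, s3 out → z = 2744/51
No improving column remains; optimal.

2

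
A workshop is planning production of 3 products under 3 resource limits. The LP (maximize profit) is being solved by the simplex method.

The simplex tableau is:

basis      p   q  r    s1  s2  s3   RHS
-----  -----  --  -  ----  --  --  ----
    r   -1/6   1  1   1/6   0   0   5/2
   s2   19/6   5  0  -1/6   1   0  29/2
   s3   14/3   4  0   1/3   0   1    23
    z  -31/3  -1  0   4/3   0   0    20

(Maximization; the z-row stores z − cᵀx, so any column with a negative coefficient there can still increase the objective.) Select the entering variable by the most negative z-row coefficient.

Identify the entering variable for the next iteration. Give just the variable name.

p

Objective-row coefficients: p: -31/3, q: -1, r: 0, s1: 4/3, s2: 0, s3: 0.
The most negative is -31/3 in column p, so p enters.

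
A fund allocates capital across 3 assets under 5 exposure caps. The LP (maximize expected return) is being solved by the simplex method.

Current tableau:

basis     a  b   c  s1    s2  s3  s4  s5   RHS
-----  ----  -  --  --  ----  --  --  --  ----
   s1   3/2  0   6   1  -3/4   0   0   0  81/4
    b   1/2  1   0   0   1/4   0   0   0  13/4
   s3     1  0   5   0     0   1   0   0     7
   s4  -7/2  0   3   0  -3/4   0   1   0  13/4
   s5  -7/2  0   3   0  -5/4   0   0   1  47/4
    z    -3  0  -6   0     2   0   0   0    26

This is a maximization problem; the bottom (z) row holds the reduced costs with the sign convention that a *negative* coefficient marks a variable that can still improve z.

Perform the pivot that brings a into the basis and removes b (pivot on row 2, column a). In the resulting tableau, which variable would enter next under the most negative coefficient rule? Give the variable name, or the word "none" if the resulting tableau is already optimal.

c

Pivot element 1/2. New z-row = old z-row − (-3)·(row 2/(1/2)).
Updated z-row coefficients: a: 0, b: 6, c: -6, s1: 0, s2: 7/2, s3: 0, s4: 0, s5: 0.
The most negative is -6 in column c, so c would enter next.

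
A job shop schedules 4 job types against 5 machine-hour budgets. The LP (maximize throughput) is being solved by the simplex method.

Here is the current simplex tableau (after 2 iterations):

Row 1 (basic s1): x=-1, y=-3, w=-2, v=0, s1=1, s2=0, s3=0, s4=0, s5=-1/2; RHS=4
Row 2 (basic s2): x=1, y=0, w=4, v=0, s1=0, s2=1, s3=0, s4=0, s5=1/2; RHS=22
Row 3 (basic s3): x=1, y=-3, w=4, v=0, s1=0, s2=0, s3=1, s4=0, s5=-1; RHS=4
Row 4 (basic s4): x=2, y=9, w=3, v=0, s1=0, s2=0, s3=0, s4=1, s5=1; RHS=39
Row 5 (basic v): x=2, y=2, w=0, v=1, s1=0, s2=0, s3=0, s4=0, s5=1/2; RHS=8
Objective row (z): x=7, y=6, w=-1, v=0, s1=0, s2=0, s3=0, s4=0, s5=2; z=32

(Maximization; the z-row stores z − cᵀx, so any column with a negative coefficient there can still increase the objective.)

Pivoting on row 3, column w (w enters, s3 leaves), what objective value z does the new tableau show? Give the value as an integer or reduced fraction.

33

Minimum ratio for w: 4/4 = 1.
z changes by −(z-row coeff of w)·ratio = −(-1)·1 = 1.
New z = 32 + 1 = 33.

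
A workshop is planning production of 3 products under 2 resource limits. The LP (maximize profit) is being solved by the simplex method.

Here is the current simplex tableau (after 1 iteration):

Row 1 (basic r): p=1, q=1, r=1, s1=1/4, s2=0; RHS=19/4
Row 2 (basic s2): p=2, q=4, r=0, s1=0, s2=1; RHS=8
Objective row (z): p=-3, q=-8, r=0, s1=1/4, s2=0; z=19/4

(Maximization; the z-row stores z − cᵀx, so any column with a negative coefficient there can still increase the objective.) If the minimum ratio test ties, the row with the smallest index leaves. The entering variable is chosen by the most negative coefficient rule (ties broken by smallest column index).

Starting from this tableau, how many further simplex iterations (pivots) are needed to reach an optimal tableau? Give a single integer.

1

pivot: q in, s2 out → z = 83/4
No improving column remains; optimal.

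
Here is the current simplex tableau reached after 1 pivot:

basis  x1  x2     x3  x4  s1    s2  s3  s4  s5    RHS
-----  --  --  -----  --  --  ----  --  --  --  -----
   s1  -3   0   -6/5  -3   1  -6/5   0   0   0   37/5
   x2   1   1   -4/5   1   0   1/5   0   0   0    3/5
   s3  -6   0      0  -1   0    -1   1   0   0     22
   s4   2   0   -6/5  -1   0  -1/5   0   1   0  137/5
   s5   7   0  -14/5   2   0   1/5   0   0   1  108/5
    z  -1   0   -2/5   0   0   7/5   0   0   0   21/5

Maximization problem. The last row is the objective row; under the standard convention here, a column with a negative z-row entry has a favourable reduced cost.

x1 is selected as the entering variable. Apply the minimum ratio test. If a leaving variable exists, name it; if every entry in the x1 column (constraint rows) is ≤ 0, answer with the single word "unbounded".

x2

Ratios: row 1 (s1): entry -3 ≤ 0, skip; row 2 (x2): (3/5)/1 = 3/5; row 3 (s3): entry -6 ≤ 0, skip; row 4 (s4): (137/5)/2 = 137/10; row 5 (s5): (108/5)/7 = 108/35.
Minimum ratio is in the x2 row, so x2 leaves.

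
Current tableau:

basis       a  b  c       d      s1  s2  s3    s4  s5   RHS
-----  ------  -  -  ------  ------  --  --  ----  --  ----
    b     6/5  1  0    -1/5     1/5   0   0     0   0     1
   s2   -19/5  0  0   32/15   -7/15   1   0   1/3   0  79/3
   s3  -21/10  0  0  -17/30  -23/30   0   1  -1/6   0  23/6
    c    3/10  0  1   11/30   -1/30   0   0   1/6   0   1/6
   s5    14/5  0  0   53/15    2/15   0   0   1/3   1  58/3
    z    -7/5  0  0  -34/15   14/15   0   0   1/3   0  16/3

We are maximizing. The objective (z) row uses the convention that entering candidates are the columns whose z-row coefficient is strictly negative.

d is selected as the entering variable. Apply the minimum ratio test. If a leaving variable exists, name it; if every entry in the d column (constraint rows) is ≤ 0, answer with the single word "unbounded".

c

Ratios: row 1 (b): entry -1/5 ≤ 0, skip; row 2 (s2): (79/3)/(32/15) = 395/32; row 3 (s3): entry -17/30 ≤ 0, skip; row 4 (c): (1/6)/(11/30) = 5/11; row 5 (s5): (58/3)/(53/15) = 290/53.
Minimum ratio is in the c row, so c leaves.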